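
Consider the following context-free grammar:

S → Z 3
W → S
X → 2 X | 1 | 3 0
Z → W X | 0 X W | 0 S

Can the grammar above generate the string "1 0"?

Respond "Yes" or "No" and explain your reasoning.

No - no valid derivation exists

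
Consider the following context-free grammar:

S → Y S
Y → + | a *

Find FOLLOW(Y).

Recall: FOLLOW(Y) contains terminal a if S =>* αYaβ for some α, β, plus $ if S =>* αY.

We compute FOLLOW(Y) using the standard algorithm.
FOLLOW(S) starts with {$}.
FIRST(S) = {+, a}
FIRST(Y) = {+, a}
FOLLOW(S) = {$}
FOLLOW(Y) = {+, a}
Therefore, FOLLOW(Y) = {+, a}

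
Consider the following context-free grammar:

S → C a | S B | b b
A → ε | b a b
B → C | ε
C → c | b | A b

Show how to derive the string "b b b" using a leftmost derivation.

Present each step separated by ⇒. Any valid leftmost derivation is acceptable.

S ⇒ S B ⇒ b b B ⇒ b b C ⇒ b b b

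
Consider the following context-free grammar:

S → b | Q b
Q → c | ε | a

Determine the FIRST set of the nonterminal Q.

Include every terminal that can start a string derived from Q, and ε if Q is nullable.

We compute FIRST(Q) using the standard algorithm.
FIRST(Q) = {a, c, ε}
FIRST(S) = {a, b, c}
Therefore, FIRST(Q) = {a, c, ε}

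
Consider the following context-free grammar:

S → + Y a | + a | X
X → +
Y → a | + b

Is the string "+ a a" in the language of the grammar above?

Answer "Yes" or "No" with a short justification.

Yes - a valid derivation exists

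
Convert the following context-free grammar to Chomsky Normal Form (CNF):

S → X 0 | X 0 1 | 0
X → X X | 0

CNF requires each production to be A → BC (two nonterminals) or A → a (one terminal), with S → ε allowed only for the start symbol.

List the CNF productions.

T0 → 0; T1 → 1; S → 0; X → 0; S → X T0; S → X X0; X0 → T0 T1; X → X X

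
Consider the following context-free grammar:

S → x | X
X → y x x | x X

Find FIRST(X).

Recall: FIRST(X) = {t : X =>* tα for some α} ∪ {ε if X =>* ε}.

We compute FIRST(X) using the standard algorithm.
FIRST(S) = {x, y}
FIRST(X) = {x, y}
Therefore, FIRST(X) = {x, y}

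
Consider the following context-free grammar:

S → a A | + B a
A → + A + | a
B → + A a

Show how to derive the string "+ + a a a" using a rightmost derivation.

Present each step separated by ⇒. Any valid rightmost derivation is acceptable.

S ⇒ + B a ⇒ + + A a a ⇒ + + a a a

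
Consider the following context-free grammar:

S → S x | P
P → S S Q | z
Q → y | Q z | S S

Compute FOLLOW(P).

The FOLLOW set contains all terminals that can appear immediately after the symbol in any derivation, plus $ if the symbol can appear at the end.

We compute FOLLOW(P) using the standard algorithm.
FOLLOW(S) starts with {$}.
FIRST(P) = {z}
FIRST(Q) = {y, z}
FIRST(S) = {z}
FOLLOW(P) = {$, x, y, z}
FOLLOW(Q) = {$, x, y, z}
FOLLOW(S) = {$, x, y, z}
Therefore, FOLLOW(P) = {$, x, y, z}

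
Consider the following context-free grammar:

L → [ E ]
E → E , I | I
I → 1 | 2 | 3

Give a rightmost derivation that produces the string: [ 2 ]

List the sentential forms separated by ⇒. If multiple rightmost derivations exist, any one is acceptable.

L ⇒ [ E ] ⇒ [ I ] ⇒ [ 2 ]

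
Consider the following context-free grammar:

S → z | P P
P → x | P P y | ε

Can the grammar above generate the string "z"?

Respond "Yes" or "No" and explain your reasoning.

Yes - a valid derivation exists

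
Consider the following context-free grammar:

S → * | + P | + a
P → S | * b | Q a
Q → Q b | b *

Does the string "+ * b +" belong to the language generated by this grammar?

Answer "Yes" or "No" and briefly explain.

No - no valid derivation exists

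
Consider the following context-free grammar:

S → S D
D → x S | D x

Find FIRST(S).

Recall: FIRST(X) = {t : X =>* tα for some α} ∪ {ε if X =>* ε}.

We compute FIRST(S) using the standard algorithm.
FIRST(D) = {x}
FIRST(S) = {}
Therefore, FIRST(S) = {}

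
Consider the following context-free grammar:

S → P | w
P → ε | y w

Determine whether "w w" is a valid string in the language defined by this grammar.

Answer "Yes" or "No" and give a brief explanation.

No - no valid derivation exists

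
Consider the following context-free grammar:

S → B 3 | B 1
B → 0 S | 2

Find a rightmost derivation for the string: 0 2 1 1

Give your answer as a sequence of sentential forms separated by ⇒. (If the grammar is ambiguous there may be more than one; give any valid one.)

S ⇒ B 1 ⇒ 0 S 1 ⇒ 0 B 1 1 ⇒ 0 2 1 1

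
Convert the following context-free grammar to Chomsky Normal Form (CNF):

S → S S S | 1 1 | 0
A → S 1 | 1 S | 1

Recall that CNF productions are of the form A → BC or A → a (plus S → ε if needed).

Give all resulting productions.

T1 → 1; S → 0; A → 1; S → S X0; X0 → S S; S → T1 T1; A → S T1; A → T1 S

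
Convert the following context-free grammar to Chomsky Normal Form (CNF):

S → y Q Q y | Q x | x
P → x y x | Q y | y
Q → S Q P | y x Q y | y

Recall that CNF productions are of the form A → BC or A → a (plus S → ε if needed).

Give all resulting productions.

TY → y; TX → x; S → x; P → y; Q → y; S → TY X0; X0 → Q X1; X1 → Q TY; S → Q TX; P → TX X2; X2 → TY TX; P → Q TY; Q → S X3; X3 → Q P; Q → TY X4; X4 → TX X5; X5 → Q TY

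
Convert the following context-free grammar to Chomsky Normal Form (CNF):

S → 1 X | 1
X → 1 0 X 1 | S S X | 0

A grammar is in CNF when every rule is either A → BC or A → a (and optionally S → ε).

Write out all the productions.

T1 → 1; S → 1; T0 → 0; X → 0; S → T1 X; X → T1 X0; X0 → T0 X1; X1 → X T1; X → S X2; X2 → S X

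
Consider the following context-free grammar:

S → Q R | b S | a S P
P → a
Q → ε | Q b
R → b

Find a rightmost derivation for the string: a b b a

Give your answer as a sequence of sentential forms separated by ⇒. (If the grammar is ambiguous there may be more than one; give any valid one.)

S ⇒ a S P ⇒ a S a ⇒ a Q R a ⇒ a Q b a ⇒ a Q b b a ⇒ a b b a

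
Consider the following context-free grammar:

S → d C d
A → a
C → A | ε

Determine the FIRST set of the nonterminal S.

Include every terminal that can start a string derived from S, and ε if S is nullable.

We compute FIRST(S) using the standard algorithm.
FIRST(A) = {a}
FIRST(C) = {a, ε}
FIRST(S) = {d}
Therefore, FIRST(S) = {d}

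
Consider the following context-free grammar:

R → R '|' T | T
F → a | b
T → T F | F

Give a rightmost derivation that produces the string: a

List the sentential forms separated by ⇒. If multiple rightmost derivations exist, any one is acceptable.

R ⇒ T ⇒ F ⇒ a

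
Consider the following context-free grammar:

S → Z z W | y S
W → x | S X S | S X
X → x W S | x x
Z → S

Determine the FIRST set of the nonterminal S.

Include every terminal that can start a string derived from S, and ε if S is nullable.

We compute FIRST(S) using the standard algorithm.
FIRST(S) = {y}
FIRST(W) = {x, y}
FIRST(X) = {x}
FIRST(Z) = {y}
Therefore, FIRST(S) = {y}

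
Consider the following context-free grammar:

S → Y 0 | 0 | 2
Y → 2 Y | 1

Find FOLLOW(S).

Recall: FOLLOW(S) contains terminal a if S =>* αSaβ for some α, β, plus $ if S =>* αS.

We compute FOLLOW(S) using the standard algorithm.
FOLLOW(S) starts with {$}.
FIRST(S) = {0, 1, 2}
FIRST(Y) = {1, 2}
FOLLOW(S) = {$}
FOLLOW(Y) = {0}
Therefore, FOLLOW(S) = {$}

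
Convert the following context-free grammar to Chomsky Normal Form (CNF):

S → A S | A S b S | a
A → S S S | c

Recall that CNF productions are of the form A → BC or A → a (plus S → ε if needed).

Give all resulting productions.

TB → b; S → a; A → c; S → A S; S → A X0; X0 → S X1; X1 → TB S; A → S X2; X2 → S S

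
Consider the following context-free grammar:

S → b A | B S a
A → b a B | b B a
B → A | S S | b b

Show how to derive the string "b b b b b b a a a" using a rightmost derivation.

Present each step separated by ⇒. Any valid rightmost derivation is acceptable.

S ⇒ b A ⇒ b b B a ⇒ b b A a ⇒ b b b B a a ⇒ b b b A a a ⇒ b b b b B a a a ⇒ b b b b b b a a a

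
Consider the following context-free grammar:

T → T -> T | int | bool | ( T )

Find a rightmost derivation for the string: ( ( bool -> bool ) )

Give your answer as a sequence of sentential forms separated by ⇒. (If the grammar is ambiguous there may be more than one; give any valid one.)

T ⇒ ( T ) ⇒ ( ( T ) ) ⇒ ( ( T -> T ) ) ⇒ ( ( T -> bool ) ) ⇒ ( ( bool -> bool ) )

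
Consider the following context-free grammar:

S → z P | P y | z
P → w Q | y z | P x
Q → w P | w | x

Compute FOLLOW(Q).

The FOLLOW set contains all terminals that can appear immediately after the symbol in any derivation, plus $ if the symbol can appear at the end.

We compute FOLLOW(Q) using the standard algorithm.
FOLLOW(S) starts with {$}.
FIRST(P) = {w, y}
FIRST(Q) = {w, x}
FIRST(S) = {w, y, z}
FOLLOW(P) = {$, x, y}
FOLLOW(Q) = {$, x, y}
FOLLOW(S) = {$}
Therefore, FOLLOW(Q) = {$, x, y}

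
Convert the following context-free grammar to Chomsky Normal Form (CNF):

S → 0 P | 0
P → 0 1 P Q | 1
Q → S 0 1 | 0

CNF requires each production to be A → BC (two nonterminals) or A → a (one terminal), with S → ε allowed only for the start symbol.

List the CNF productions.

T0 → 0; S → 0; T1 → 1; P → 1; Q → 0; S → T0 P; P → T0 X0; X0 → T1 X1; X1 → P Q; Q → S X2; X2 → T0 T1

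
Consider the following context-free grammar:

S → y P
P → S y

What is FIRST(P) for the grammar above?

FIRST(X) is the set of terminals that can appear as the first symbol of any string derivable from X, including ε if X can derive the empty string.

We compute FIRST(P) using the standard algorithm.
FIRST(P) = {y}
FIRST(S) = {y}
Therefore, FIRST(P) = {y}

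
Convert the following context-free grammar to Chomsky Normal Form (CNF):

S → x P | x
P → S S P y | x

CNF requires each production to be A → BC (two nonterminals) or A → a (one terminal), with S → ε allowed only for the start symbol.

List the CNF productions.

TX → x; S → x; TY → y; P → x; S → TX P; P → S X0; X0 → S X1; X1 → P TY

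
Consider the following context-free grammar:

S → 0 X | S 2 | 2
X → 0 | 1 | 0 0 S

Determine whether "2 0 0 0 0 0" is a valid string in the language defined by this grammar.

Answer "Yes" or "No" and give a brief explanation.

No - no valid derivation exists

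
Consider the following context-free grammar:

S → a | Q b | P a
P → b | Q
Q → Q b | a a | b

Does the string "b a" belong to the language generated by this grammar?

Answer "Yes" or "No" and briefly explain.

Yes - a valid derivation exists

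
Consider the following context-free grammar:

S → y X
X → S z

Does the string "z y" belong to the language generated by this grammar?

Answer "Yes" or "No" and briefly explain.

No - no valid derivation exists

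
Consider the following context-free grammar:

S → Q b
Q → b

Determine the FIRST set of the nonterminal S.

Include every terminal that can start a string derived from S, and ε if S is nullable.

We compute FIRST(S) using the standard algorithm.
FIRST(Q) = {b}
FIRST(S) = {b}
Therefore, FIRST(S) = {b}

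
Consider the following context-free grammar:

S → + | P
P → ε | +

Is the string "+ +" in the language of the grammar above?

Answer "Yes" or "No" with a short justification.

No - no valid derivation exists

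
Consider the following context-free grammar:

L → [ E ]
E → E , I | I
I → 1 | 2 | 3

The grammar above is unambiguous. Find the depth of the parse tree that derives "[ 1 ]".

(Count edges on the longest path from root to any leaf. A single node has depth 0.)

3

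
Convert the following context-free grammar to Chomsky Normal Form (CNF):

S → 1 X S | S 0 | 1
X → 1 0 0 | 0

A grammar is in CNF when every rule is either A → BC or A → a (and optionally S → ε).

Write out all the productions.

T1 → 1; T0 → 0; S → 1; X → 0; S → T1 X0; X0 → X S; S → S T0; X → T1 X1; X1 → T0 T0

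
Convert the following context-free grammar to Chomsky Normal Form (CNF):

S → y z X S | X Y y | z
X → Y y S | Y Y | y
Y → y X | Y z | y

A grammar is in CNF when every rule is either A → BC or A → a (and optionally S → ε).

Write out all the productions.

TY → y; TZ → z; S → z; X → y; Y → y; S → TY X0; X0 → TZ X1; X1 → X S; S → X X2; X2 → Y TY; X → Y X3; X3 → TY S; X → Y Y; Y → TY X; Y → Y TZ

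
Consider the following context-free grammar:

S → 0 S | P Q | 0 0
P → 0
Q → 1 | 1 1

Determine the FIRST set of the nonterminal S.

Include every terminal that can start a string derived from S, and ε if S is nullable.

We compute FIRST(S) using the standard algorithm.
FIRST(P) = {0}
FIRST(Q) = {1}
FIRST(S) = {0}
Therefore, FIRST(S) = {0}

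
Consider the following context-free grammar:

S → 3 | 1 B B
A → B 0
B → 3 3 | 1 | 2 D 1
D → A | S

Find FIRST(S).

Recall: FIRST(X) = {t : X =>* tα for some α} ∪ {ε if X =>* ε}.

We compute FIRST(S) using the standard algorithm.
FIRST(A) = {1, 2, 3}
FIRST(B) = {1, 2, 3}
FIRST(D) = {1, 2, 3}
FIRST(S) = {1, 3}
Therefore, FIRST(S) = {1, 3}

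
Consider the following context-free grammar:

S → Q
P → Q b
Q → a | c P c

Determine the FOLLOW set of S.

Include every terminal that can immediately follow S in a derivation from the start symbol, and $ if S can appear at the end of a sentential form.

We compute FOLLOW(S) using the standard algorithm.
FOLLOW(S) starts with {$}.
FIRST(P) = {a, c}
FIRST(Q) = {a, c}
FIRST(S) = {a, c}
FOLLOW(P) = {c}
FOLLOW(Q) = {$, b}
FOLLOW(S) = {$}
Therefore, FOLLOW(S) = {$}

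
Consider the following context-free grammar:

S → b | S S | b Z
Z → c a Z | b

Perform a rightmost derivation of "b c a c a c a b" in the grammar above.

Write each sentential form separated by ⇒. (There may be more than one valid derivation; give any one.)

S ⇒ b Z ⇒ b c a Z ⇒ b c a c a Z ⇒ b c a c a c a Z ⇒ b c a c a c a b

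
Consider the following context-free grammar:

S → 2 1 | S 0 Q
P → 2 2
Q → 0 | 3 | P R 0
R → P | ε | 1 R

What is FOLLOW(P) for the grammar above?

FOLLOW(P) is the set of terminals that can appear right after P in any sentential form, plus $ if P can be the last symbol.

We compute FOLLOW(P) using the standard algorithm.
FOLLOW(S) starts with {$}.
FIRST(P) = {2}
FIRST(Q) = {0, 2, 3}
FIRST(R) = {1, 2, ε}
FIRST(S) = {2}
FOLLOW(P) = {0, 1, 2}
FOLLOW(Q) = {$, 0}
FOLLOW(R) = {0}
FOLLOW(S) = {$, 0}
Therefore, FOLLOW(P) = {0, 1, 2}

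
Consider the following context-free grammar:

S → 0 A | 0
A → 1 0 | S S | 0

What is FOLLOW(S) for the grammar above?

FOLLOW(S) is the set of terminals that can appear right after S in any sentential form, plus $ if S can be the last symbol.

We compute FOLLOW(S) using the standard algorithm.
FOLLOW(S) starts with {$}.
FIRST(A) = {0, 1}
FIRST(S) = {0}
FOLLOW(A) = {$, 0}
FOLLOW(S) = {$, 0}
Therefore, FOLLOW(S) = {$, 0}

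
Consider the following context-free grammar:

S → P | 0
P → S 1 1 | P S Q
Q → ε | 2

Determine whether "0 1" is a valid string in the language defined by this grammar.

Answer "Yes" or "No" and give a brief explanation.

No - no valid derivation exists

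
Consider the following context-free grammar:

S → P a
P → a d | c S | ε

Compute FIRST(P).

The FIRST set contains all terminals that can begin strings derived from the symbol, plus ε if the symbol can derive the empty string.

We compute FIRST(P) using the standard algorithm.
FIRST(P) = {a, c, ε}
FIRST(S) = {a, c}
Therefore, FIRST(P) = {a, c, ε}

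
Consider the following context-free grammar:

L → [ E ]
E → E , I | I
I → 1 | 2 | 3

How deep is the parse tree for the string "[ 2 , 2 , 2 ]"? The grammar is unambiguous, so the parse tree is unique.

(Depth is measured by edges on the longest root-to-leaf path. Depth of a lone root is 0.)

5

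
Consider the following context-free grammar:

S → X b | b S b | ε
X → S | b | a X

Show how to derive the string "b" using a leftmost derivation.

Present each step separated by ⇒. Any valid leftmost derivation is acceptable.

S ⇒ X b ⇒ S b ⇒ b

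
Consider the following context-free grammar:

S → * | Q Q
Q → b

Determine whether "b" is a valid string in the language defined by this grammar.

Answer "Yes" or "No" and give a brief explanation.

No - no valid derivation exists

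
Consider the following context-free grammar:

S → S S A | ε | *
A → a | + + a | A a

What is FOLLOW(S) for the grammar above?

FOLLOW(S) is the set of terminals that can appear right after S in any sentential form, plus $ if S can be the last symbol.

We compute FOLLOW(S) using the standard algorithm.
FOLLOW(S) starts with {$}.
FIRST(A) = {+, a}
FIRST(S) = {*, +, a, ε}
FOLLOW(A) = {$, *, +, a}
FOLLOW(S) = {$, *, +, a}
Therefore, FOLLOW(S) = {$, *, +, a}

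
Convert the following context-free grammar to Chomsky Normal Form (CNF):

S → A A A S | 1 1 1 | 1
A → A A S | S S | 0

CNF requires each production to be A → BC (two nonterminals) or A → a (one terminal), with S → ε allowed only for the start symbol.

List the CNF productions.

T1 → 1; S → 1; A → 0; S → A X0; X0 → A X1; X1 → A S; S → T1 X2; X2 → T1 T1; A → A X3; X3 → A S; A → S S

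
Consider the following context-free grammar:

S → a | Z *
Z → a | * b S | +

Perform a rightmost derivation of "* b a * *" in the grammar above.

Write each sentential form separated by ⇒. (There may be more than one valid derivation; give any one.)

S ⇒ Z * ⇒ * b S * ⇒ * b Z * * ⇒ * b a * *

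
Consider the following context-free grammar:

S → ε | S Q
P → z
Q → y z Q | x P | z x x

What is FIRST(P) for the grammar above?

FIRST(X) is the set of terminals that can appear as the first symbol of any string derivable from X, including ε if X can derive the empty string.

We compute FIRST(P) using the standard algorithm.
FIRST(P) = {z}
FIRST(Q) = {x, y, z}
FIRST(S) = {x, y, z, ε}
Therefore, FIRST(P) = {z}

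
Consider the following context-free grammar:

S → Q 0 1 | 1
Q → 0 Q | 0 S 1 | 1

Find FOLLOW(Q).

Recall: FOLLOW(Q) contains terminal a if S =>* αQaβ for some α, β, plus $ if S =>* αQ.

We compute FOLLOW(Q) using the standard algorithm.
FOLLOW(S) starts with {$}.
FIRST(Q) = {0, 1}
FIRST(S) = {0, 1}
FOLLOW(Q) = {0}
FOLLOW(S) = {$, 1}
Therefore, FOLLOW(Q) = {0}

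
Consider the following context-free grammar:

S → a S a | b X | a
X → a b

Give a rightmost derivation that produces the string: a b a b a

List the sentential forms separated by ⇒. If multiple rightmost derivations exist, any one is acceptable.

S ⇒ a S a ⇒ a b X a ⇒ a b a b a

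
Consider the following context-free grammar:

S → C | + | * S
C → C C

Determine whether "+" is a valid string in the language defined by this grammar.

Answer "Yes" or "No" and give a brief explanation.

Yes - a valid derivation exists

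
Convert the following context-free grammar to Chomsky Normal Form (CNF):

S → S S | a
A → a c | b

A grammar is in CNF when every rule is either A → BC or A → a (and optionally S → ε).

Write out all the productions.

S → a; TA → a; TC → c; A → b; S → S S; A → TA TC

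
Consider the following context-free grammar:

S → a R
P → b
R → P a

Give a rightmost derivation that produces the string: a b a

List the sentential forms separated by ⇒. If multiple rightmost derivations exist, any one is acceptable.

S ⇒ a R ⇒ a P a ⇒ a b a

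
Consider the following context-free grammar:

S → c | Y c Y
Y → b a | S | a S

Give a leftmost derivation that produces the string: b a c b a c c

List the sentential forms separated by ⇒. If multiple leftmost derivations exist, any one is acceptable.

S ⇒ Y c Y ⇒ b a c Y ⇒ b a c S ⇒ b a c Y c Y ⇒ b a c b a c Y ⇒ b a c b a c S ⇒ b a c b a c c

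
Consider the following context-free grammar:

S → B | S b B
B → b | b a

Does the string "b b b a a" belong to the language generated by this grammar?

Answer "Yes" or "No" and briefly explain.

No - no valid derivation exists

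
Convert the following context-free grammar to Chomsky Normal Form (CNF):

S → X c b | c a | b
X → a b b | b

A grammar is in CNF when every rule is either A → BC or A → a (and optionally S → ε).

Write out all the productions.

TC → c; TB → b; TA → a; S → b; X → b; S → X X0; X0 → TC TB; S → TC TA; X → TA X1; X1 → TB TB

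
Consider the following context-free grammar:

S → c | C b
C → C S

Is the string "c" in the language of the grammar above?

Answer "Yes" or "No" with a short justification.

Yes - a valid derivation exists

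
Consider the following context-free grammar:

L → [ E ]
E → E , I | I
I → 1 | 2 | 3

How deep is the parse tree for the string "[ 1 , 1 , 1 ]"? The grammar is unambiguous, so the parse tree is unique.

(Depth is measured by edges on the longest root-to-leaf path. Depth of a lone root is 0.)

5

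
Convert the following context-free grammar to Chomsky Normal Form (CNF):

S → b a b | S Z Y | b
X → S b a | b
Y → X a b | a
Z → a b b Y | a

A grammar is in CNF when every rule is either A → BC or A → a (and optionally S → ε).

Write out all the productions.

TB → b; TA → a; S → b; X → b; Y → a; Z → a; S → TB X0; X0 → TA TB; S → S X1; X1 → Z Y; X → S X2; X2 → TB TA; Y → X X3; X3 → TA TB; Z → TA X4; X4 → TB X5; X5 → TB Y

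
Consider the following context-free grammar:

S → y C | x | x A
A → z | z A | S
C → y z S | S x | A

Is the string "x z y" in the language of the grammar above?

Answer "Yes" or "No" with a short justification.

No - no valid derivation exists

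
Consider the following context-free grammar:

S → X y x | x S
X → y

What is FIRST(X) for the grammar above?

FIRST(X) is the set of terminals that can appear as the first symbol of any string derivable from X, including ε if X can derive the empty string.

We compute FIRST(X) using the standard algorithm.
FIRST(S) = {x, y}
FIRST(X) = {y}
Therefore, FIRST(X) = {y}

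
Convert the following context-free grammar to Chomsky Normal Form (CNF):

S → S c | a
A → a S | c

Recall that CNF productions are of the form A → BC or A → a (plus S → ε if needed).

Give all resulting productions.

TC → c; S → a; TA → a; A → c; S → S TC; A → TA S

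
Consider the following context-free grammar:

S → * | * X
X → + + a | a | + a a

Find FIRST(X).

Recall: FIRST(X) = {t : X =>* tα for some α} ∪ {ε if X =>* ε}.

We compute FIRST(X) using the standard algorithm.
FIRST(S) = {*}
FIRST(X) = {+, a}
Therefore, FIRST(X) = {+, a}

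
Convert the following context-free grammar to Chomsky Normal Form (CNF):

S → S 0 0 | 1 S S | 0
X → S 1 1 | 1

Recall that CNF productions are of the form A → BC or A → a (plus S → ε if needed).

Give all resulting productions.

T0 → 0; T1 → 1; S → 0; X → 1; S → S X0; X0 → T0 T0; S → T1 X1; X1 → S S; X → S X2; X2 → T1 T1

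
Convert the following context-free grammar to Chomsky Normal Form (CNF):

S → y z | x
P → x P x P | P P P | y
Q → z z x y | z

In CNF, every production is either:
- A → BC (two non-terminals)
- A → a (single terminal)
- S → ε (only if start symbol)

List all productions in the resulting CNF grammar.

TY → y; TZ → z; S → x; TX → x; P → y; Q → z; S → TY TZ; P → TX X0; X0 → P X1; X1 → TX P; P → P X2; X2 → P P; Q → TZ X3; X3 → TZ X4; X4 → TX TY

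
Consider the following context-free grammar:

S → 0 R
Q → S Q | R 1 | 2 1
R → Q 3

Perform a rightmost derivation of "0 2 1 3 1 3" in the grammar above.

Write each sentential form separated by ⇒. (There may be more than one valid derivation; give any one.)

S ⇒ 0 R ⇒ 0 Q 3 ⇒ 0 R 1 3 ⇒ 0 Q 3 1 3 ⇒ 0 2 1 3 1 3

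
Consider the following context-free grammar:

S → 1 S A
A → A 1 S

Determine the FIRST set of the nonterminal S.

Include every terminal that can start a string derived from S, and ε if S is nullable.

We compute FIRST(S) using the standard algorithm.
FIRST(A) = {}
FIRST(S) = {1}
Therefore, FIRST(S) = {1}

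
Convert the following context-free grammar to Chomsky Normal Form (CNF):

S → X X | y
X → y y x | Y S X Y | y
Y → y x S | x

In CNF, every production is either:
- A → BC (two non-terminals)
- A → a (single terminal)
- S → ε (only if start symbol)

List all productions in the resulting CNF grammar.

S → y; TY → y; TX → x; X → y; Y → x; S → X X; X → TY X0; X0 → TY TX; X → Y X1; X1 → S X2; X2 → X Y; Y → TY X3; X3 → TX S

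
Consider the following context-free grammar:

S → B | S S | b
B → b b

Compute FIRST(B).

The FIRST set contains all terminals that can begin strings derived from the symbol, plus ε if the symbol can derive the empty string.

We compute FIRST(B) using the standard algorithm.
FIRST(B) = {b}
FIRST(S) = {b}
Therefore, FIRST(B) = {b}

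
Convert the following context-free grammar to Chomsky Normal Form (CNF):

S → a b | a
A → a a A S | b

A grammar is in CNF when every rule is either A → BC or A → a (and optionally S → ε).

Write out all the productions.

TA → a; TB → b; S → a; A → b; S → TA TB; A → TA X0; X0 → TA X1; X1 → A S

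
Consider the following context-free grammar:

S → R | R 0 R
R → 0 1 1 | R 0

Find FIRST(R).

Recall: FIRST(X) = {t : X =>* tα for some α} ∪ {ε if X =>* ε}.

We compute FIRST(R) using the standard algorithm.
FIRST(R) = {0}
FIRST(S) = {0}
Therefore, FIRST(R) = {0}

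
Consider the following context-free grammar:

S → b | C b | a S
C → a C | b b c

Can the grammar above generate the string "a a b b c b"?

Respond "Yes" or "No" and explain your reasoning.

Yes - a valid derivation exists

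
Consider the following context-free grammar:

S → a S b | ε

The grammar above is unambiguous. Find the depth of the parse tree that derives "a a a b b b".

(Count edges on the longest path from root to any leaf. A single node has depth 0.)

4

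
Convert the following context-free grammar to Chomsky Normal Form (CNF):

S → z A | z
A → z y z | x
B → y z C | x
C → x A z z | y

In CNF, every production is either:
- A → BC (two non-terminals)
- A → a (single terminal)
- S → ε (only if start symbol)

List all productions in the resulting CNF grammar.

TZ → z; S → z; TY → y; A → x; B → x; TX → x; C → y; S → TZ A; A → TZ X0; X0 → TY TZ; B → TY X1; X1 → TZ C; C → TX X2; X2 → A X3; X3 → TZ TZ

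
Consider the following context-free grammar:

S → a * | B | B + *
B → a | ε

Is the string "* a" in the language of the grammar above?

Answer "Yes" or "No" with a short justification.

No - no valid derivation exists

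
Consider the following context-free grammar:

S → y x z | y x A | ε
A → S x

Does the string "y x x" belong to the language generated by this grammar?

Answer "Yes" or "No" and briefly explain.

Yes - a valid derivation exists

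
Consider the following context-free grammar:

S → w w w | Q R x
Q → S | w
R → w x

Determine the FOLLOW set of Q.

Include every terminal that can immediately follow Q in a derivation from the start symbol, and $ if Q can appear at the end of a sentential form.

We compute FOLLOW(Q) using the standard algorithm.
FOLLOW(S) starts with {$}.
FIRST(Q) = {w}
FIRST(R) = {w}
FIRST(S) = {w}
FOLLOW(Q) = {w}
FOLLOW(R) = {x}
FOLLOW(S) = {$, w}
Therefore, FOLLOW(Q) = {w}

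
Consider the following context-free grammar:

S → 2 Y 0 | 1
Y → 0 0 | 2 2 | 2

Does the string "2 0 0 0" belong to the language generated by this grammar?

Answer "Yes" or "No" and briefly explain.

Yes - a valid derivation exists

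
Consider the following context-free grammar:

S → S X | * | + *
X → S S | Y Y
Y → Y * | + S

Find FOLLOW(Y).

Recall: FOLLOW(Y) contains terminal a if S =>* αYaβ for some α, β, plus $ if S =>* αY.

We compute FOLLOW(Y) using the standard algorithm.
FOLLOW(S) starts with {$}.
FIRST(S) = {*, +}
FIRST(X) = {*, +}
FIRST(Y) = {+}
FOLLOW(S) = {$, *, +}
FOLLOW(X) = {$, *, +}
FOLLOW(Y) = {$, *, +}
Therefore, FOLLOW(Y) = {$, *, +}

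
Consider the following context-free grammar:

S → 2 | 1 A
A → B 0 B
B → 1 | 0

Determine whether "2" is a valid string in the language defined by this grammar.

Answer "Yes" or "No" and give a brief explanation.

Yes - a valid derivation exists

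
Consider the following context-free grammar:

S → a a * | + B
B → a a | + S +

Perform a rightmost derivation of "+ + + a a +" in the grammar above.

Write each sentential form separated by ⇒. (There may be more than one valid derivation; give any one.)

S ⇒ + B ⇒ + + S + ⇒ + + + B + ⇒ + + + a a +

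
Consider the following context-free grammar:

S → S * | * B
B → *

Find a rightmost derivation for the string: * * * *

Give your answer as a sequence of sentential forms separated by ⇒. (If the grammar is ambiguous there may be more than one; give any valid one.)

S ⇒ S * ⇒ S * * ⇒ * B * * ⇒ * * * *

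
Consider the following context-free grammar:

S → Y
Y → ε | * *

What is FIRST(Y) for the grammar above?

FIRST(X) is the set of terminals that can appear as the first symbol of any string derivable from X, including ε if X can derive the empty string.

We compute FIRST(Y) using the standard algorithm.
FIRST(S) = {*, ε}
FIRST(Y) = {*, ε}
Therefore, FIRST(Y) = {*, ε}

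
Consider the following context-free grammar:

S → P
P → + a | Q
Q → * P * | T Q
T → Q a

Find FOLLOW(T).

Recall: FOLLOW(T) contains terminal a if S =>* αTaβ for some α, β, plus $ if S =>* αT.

We compute FOLLOW(T) using the standard algorithm.
FOLLOW(S) starts with {$}.
FIRST(P) = {*, +}
FIRST(Q) = {*}
FIRST(S) = {*, +}
FIRST(T) = {*}
FOLLOW(P) = {$, *}
FOLLOW(Q) = {$, *, a}
FOLLOW(S) = {$}
FOLLOW(T) = {*}
Therefore, FOLLOW(T) = {*}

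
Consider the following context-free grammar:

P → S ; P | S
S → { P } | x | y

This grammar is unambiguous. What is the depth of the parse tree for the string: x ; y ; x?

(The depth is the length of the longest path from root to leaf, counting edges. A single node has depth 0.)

4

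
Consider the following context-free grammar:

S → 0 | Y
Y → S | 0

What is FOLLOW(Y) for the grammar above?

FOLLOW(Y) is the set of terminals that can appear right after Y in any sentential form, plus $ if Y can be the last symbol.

We compute FOLLOW(Y) using the standard algorithm.
FOLLOW(S) starts with {$}.
FIRST(S) = {0}
FIRST(Y) = {0}
FOLLOW(S) = {$}
FOLLOW(Y) = {$}
Therefore, FOLLOW(Y) = {$}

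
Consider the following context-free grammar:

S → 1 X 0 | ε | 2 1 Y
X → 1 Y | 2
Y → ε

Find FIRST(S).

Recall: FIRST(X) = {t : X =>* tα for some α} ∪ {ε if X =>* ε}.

We compute FIRST(S) using the standard algorithm.
FIRST(S) = {1, 2, ε}
FIRST(X) = {1, 2}
FIRST(Y) = {ε}
Therefore, FIRST(S) = {1, 2, ε}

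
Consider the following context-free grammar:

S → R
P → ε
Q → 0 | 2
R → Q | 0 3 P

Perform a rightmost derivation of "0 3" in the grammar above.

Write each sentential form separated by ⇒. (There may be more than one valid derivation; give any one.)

S ⇒ R ⇒ 0 3 P ⇒ 0 3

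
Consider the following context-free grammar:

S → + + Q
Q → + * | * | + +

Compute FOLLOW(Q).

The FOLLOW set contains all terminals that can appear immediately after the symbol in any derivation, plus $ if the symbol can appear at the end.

We compute FOLLOW(Q) using the standard algorithm.
FOLLOW(S) starts with {$}.
FIRST(Q) = {*, +}
FIRST(S) = {+}
FOLLOW(Q) = {$}
FOLLOW(S) = {$}
Therefore, FOLLOW(Q) = {$}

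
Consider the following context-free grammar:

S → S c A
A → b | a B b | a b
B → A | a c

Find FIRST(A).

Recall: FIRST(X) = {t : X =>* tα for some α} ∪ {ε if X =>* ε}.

We compute FIRST(A) using the standard algorithm.
FIRST(A) = {a, b}
FIRST(B) = {a, b}
FIRST(S) = {}
Therefore, FIRST(A) = {a, b}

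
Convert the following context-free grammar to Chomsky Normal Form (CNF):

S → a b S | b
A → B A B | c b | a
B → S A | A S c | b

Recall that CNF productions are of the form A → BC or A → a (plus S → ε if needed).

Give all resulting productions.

TA → a; TB → b; S → b; TC → c; A → a; B → b; S → TA X0; X0 → TB S; A → B X1; X1 → A B; A → TC TB; B → S A; B → A X2; X2 → S TC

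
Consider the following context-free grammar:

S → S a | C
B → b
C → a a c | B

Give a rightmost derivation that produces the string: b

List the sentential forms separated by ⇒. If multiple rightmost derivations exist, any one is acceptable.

S ⇒ C ⇒ B ⇒ b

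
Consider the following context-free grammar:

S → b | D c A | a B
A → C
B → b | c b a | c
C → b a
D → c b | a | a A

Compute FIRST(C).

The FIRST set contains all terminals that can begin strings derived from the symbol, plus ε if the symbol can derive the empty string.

We compute FIRST(C) using the standard algorithm.
FIRST(A) = {b}
FIRST(B) = {b, c}
FIRST(C) = {b}
FIRST(D) = {a, c}
FIRST(S) = {a, b, c}
Therefore, FIRST(C) = {b}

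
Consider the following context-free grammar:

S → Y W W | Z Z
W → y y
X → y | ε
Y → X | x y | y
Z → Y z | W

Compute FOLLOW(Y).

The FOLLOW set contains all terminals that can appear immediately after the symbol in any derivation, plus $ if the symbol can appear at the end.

We compute FOLLOW(Y) using the standard algorithm.
FOLLOW(S) starts with {$}.
FIRST(S) = {x, y, z}
FIRST(W) = {y}
FIRST(X) = {y, ε}
FIRST(Y) = {x, y, ε}
FIRST(Z) = {x, y, z}
FOLLOW(S) = {$}
FOLLOW(W) = {$, x, y, z}
FOLLOW(X) = {y, z}
FOLLOW(Y) = {y, z}
FOLLOW(Z) = {$, x, y, z}
Therefore, FOLLOW(Y) = {y, z}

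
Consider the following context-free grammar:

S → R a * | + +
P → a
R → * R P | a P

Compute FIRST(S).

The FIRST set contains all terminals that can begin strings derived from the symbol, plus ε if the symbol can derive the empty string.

We compute FIRST(S) using the standard algorithm.
FIRST(P) = {a}
FIRST(R) = {*, a}
FIRST(S) = {*, +, a}
Therefore, FIRST(S) = {*, +, a}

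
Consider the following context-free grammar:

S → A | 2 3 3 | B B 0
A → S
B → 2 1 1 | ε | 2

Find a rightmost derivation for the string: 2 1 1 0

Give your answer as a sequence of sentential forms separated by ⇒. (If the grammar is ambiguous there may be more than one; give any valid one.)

S ⇒ B B 0 ⇒ B 2 1 1 0 ⇒ 2 1 1 0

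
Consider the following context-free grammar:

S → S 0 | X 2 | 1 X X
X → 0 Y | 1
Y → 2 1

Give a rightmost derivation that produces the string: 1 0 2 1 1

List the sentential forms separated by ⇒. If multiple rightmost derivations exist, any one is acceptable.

S ⇒ 1 X X ⇒ 1 X 1 ⇒ 1 0 Y 1 ⇒ 1 0 2 1 1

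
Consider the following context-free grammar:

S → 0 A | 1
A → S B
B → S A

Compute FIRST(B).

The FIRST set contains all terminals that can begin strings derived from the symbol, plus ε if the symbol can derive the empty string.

We compute FIRST(B) using the standard algorithm.
FIRST(A) = {0, 1}
FIRST(B) = {0, 1}
FIRST(S) = {0, 1}
Therefore, FIRST(B) = {0, 1}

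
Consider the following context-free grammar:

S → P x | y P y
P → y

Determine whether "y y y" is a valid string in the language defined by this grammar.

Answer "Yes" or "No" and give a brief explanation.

Yes - a valid derivation exists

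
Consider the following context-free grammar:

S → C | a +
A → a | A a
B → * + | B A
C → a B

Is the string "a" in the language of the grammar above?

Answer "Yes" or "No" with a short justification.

No - no valid derivation exists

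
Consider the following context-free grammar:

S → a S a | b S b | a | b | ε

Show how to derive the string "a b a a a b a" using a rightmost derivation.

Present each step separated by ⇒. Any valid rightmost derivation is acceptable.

S ⇒ a S a ⇒ a b S b a ⇒ a b a S a b a ⇒ a b a a a b a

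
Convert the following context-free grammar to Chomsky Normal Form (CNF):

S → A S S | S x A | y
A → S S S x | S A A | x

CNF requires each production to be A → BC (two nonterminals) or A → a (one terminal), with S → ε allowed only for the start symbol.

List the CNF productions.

TX → x; S → y; A → x; S → A X0; X0 → S S; S → S X1; X1 → TX A; A → S X2; X2 → S X3; X3 → S TX; A → S X4; X4 → A A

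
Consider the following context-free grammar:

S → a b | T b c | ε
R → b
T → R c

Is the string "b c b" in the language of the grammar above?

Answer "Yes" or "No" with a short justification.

No - no valid derivation exists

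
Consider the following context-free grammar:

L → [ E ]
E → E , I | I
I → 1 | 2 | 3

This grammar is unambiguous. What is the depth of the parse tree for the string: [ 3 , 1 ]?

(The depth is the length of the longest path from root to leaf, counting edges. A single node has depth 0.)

4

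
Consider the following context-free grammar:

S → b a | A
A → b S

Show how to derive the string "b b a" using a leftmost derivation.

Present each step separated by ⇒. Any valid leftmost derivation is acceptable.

S ⇒ A ⇒ b S ⇒ b b a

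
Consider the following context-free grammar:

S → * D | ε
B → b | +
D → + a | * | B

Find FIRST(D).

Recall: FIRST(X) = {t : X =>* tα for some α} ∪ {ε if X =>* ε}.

We compute FIRST(D) using the standard algorithm.
FIRST(B) = {+, b}
FIRST(D) = {*, +, b}
FIRST(S) = {*, ε}
Therefore, FIRST(D) = {*, +, b}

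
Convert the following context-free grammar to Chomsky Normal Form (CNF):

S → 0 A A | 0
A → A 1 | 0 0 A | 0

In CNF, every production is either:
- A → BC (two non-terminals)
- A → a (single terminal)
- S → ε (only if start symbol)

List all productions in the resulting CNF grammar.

T0 → 0; S → 0; T1 → 1; A → 0; S → T0 X0; X0 → A A; A → A T1; A → T0 X1; X1 → T0 A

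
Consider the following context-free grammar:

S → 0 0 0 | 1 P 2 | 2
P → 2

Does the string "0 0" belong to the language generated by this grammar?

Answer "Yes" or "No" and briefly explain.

No - no valid derivation exists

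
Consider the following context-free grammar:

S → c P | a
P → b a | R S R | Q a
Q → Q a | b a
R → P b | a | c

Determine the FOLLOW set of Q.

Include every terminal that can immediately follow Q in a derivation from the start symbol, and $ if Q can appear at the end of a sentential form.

We compute FOLLOW(Q) using the standard algorithm.
FOLLOW(S) starts with {$}.
FIRST(P) = {a, b, c}
FIRST(Q) = {b}
FIRST(R) = {a, b, c}
FIRST(S) = {a, c}
FOLLOW(P) = {$, a, b, c}
FOLLOW(Q) = {a}
FOLLOW(R) = {$, a, b, c}
FOLLOW(S) = {$, a, b, c}
Therefore, FOLLOW(Q) = {a}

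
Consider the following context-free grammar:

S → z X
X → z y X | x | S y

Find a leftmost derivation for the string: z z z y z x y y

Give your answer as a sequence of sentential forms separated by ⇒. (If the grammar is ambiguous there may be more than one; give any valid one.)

S ⇒ z X ⇒ z S y ⇒ z z X y ⇒ z z z y X y ⇒ z z z y S y y ⇒ z z z y z X y y ⇒ z z z y z x y y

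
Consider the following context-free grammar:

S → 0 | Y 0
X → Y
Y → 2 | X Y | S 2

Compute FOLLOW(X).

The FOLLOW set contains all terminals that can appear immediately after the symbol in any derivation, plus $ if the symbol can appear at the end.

We compute FOLLOW(X) using the standard algorithm.
FOLLOW(S) starts with {$}.
FIRST(S) = {0, 2}
FIRST(X) = {0, 2}
FIRST(Y) = {0, 2}
FOLLOW(S) = {$, 2}
FOLLOW(X) = {0, 2}
FOLLOW(Y) = {0, 2}
Therefore, FOLLOW(X) = {0, 2}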